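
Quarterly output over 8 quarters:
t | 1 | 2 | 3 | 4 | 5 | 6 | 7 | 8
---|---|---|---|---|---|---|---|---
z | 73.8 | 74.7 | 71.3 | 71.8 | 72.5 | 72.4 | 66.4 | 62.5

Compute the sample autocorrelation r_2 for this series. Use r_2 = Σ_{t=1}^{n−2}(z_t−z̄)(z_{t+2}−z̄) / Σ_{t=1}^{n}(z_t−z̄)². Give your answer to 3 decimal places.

-0.104

Mean z̄ = (73.8 + 74.7 + 71.3 + 71.8 + 72.5 + 72.4 + 66.4 + 62.5)/8 = 70.6750
Deviations from mean: 3.1250, 4.0250, 0.6250, 1.1250, 1.8250, 1.7250, -4.2750, -8.1750
Σ(z_t−z̄)(z_{t+2}−z̄) = (1.9531) + (4.5281) + (1.1406) + (1.9406) + (-7.8019) + (-14.1019) = -12.3413
Denominator Σ(z_t−z̄)² = 119.0350
r_2 = -12.3413 / 119.0350 = -0.104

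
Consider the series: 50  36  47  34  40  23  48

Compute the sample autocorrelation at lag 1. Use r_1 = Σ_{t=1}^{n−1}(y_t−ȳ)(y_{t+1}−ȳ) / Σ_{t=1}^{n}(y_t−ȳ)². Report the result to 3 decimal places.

Mean ȳ = (50 + 36 + 47 + 34 + 40 + 23 + 48)/7 = 39.7143
Deviations from mean: 10.2857, -3.7143, 7.2857, -5.7143, 0.2857, -16.7143, 8.2857
Σ(y_t−ȳ)(y_{t+1}−ȳ) = (-38.2041) + (-27.0612) + (-41.6327) + (-1.6327) + (-4.7755) + (-138.4898) = -251.7959
Denominator Σ(y_t−ȳ)² = 553.4286
r_1 = -251.7959 / 553.4286 = -0.455

-0.455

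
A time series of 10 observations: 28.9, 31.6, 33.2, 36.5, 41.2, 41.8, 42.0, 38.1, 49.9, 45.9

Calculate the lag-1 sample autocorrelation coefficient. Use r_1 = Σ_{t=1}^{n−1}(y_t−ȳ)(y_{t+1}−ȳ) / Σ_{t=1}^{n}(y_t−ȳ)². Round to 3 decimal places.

Mean ȳ = (28.9 + 31.6 + 33.2 + 36.5 + 41.2 + 41.8 + 42.0 + 38.1 + 49.9 + 45.9)/10 = 38.9100
Numerator Σ_{t=1}^{9}(y_t−ȳ)(y_{t+1}−ȳ) = 204.1189
Denominator Σ(y_t−ȳ)² = 385.4890
r_1 = 204.1189 / 385.4890 = 0.530

0.530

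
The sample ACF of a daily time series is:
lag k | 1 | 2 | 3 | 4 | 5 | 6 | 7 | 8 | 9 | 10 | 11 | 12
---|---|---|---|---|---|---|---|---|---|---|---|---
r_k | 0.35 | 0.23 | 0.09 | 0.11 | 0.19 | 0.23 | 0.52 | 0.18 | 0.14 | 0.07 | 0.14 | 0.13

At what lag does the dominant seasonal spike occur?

The largest autocorrelation is r_7 = 0.52; the remaining lags stay at or below 0.35. The elevated value at lag 1 (0.35), dropping to 0.23 at lag 2, reflects decaying short-term dependence rather than seasonality.
The dominant spike at lag 7 indicates a seasonal period of 7.

7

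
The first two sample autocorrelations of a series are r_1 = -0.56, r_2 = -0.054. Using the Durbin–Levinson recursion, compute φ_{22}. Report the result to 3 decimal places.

-0.536

φ_{22} = (r_2 − r_1²) / (1 − r_1²)
r_1² = (-0.56)² = 0.3136
Numerator = -0.054 − 0.3136 = -0.3676; denominator = 1 − 0.3136 = 0.6864
φ_{22} = -0.3676 / 0.6864 = -0.536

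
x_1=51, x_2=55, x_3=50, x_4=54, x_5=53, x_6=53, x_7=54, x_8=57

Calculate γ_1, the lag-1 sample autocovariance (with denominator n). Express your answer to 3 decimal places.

Mean x̄ = (51 + 55 + 50 + 54 + 53 + 53 + 54 + 57)/8 = 53.3750
Σ_{t=1}^{7}(x_t−x̄)(x_{t+1}−x̄) = -9.5156
γ_1 = -9.5156 / 8 = -1.189

-1.189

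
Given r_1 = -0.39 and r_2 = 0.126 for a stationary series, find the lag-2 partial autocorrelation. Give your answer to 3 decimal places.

φ_{22} = (r_2 − r_1²) / (1 − r_1²)
r_1² = (-0.39)² = 0.1521
Numerator = 0.126 − 0.1521 = -0.0261; denominator = 1 − 0.1521 = 0.8479
φ_{22} = -0.0261 / 0.8479 = -0.031

-0.031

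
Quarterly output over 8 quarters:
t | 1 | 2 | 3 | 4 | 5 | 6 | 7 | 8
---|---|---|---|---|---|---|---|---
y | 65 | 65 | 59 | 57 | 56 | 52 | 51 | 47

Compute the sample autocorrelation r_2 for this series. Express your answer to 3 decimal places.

Mean ȳ = (65 + 65 + 59 + 57 + 56 + 52 + 51 + 47)/8 = 56.5000
Numerator Σ_{t=1}^{6}(y_t−ȳ)(y_{t+2}−ȳ) = 67.5000
Denominator Σ(y_t−ȳ)² = 292.0000
r_2 = 67.5000 / 292.0000 = 0.231

0.231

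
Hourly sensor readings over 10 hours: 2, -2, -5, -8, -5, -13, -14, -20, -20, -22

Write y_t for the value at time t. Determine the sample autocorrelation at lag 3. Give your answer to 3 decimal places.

0.108

Mean ȳ = (2 − 2 − 5 − 8 − 5 − 13 − 14 − 20 − 20 − 22)/10 = -10.7000
Σ(y_t−ȳ)(y_{t+3}−ȳ) = (34.2900) + (49.5900) + (-13.1100) + (-8.9100) + (-53.0100) + (21.3900) + (37.2900) = 67.5300
Denominator Σ(y_t−ȳ)² = 626.1000
r_3 = 67.5300 / 626.1000 = 0.108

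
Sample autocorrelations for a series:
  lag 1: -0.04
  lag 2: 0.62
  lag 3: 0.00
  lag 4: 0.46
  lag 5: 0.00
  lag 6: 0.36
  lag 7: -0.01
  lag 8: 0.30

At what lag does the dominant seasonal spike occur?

The largest autocorrelation is r_2 = 0.62, with weaker echoes at lags 4 (0.46), 6 (0.36) and 8 (0.30); the remaining lags stay at or below 0.00.
The dominant spike at lag 2 indicates a seasonal period of 2.

2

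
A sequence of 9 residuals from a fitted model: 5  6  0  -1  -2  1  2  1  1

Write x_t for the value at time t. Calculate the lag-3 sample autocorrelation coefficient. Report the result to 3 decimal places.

Mean x̄ = (5 + 6 + 0 − 1 − 2 + 1 + 2 + 1 + 1)/9 = 1.4444
Σ(x_t−x̄)(x_{t+3}−x̄) = (-8.6914) + (-15.6914) + (0.6420) + (-1.3580) + (1.5309) + (0.1975) = -23.3704
Denominator Σ(x_t−x̄)² = 54.2222
r_3 = -23.3704 / 54.2222 = -0.431

-0.431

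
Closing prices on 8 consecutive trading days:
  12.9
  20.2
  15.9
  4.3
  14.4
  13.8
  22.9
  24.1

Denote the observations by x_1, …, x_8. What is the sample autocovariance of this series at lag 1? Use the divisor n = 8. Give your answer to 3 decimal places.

6.370

Mean x̄ = (12.9 + 20.2 + 15.9 + 4.3 + 14.4 + 13.8 + 22.9 + 24.1)/8 = 16.0625
Σ_{t=1}^{7}(x_t−x̄)(x_{t+1}−x̄) = 50.9573
γ_1 = 50.9573 / 8 = 6.370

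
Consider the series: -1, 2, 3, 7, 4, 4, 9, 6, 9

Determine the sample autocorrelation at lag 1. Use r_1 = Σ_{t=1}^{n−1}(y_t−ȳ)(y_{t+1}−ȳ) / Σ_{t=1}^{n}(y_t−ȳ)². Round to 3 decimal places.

Mean ȳ = (-1 + 2 + 3 + 7 + 4 + 4 + 9 + 6 + 9)/9 = 4.7778
Numerator Σ_{t=1}^{8}(y_t−ȳ)(y_{t+1}−ȳ) = 22.9506
Denominator Σ(y_t−ȳ)² = 87.5556
r_1 = 22.9506 / 87.5556 = 0.262

0.262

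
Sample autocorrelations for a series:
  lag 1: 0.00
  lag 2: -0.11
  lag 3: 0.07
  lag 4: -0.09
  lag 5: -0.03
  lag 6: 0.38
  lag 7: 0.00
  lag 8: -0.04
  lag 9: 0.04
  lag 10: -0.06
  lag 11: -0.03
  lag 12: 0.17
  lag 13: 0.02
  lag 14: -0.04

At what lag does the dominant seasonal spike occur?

The largest autocorrelation is r_6 = 0.38, with a weaker echo at lag 12 (0.17); the remaining lags stay at or below 0.07.
The dominant spike at lag 6 indicates a seasonal period of 6.

6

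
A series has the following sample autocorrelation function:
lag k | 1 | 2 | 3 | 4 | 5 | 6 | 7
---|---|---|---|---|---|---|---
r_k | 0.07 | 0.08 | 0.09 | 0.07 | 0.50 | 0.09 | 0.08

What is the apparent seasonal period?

5

The largest autocorrelation is r_5 = 0.50; the remaining lags stay at or below 0.09.
The dominant spike at lag 5 indicates a seasonal period of 5.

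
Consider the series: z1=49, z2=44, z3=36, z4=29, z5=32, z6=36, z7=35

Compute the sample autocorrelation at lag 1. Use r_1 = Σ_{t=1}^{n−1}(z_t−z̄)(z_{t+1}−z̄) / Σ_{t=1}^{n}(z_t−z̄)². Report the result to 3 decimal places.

Mean z̄ = (49 + 44 + 36 + 29 + 32 + 36 + 35)/7 = 37.2857
Deviations from mean: 11.7143, 6.7143, -1.2857, -8.2857, -5.2857, -1.2857, -2.2857
Σ(z_t−z̄)(z_{t+1}−z̄) = (78.6531) + (-8.6327) + (10.6531) + (43.7959) + (6.7959) + (2.9388) = 134.2041
Denominator Σ(z_t−z̄)² = 287.4286
r_1 = 134.2041 / 287.4286 = 0.467

0.467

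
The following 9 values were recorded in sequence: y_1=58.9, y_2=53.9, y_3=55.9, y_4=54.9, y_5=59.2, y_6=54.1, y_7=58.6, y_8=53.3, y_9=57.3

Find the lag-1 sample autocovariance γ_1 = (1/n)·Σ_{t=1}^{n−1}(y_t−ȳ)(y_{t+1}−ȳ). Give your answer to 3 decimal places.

-3.378

Mean ȳ = (58.9 + 53.9 + 55.9 + 54.9 + 59.2 + 54.1 + 58.6 + 53.3 + 57.3)/9 = 56.2333
Σ_{t=1}^{8}(y_t−ȳ)(y_{t+1}−ȳ) = -30.4044
γ_1 = -30.4044 / 9 = -3.378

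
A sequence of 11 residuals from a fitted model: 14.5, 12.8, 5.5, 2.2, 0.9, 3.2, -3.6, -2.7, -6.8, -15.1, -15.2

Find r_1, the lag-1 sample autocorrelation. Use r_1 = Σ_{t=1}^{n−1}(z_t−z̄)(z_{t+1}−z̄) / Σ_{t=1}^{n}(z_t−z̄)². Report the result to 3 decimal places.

Mean z̄ = (14.5 + 12.8 + 5.5 + 2.2 + 0.9 + 3.2 − 3.6 − 2.7 − 6.8 − 15.1 − 15.2)/11 = -0.3909
Numerator Σ_{t=1}^{10}(z_t−z̄)(z_{t+1}−z̄) = 620.1599
Denominator Σ(z_t−z̄)² = 944.0891
r_1 = 620.1599 / 944.0891 = 0.657

0.657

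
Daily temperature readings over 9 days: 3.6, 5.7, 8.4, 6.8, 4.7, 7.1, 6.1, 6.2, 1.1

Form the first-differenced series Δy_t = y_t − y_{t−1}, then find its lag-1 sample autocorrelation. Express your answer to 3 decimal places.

-0.065

First differences Δy: 2.1, 2.7, -1.6, -2.1, 2.4, -1.0, 0.1, -5.1
Mean of differences = -0.3125
Numerator Σ(Δy_t−Δȳ)(Δy_{t+1}−Δȳ) = -3.2814
Denominator Σ(Δy_t−Δȳ)² = 50.6688
r_1(Δy) = -3.2814 / 50.6688 = -0.065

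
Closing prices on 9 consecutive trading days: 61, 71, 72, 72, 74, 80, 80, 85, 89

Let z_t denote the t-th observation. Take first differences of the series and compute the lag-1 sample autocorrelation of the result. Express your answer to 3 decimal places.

First differences Δz: 10, 1, 0, 2, 6, 0, 5, 4
Mean of differences = 3.5000
Numerator Σ(Δz_t−Δz̄)(Δz_{t+1}−Δz̄) = -19.2500
Denominator Σ(Δz_t−Δz̄)² = 84.0000
r_1(Δz) = -19.2500 / 84.0000 = -0.229

-0.229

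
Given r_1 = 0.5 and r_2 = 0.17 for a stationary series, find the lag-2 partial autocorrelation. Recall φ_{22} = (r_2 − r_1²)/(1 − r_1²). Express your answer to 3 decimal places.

φ_{22} = (r_2 − r_1²) / (1 − r_1²)
r_1² = (0.5)² = 0.25
Numerator = 0.17 − 0.2500 = -0.0800; denominator = 1 − 0.2500 = 0.7500
φ_{22} = -0.0800 / 0.7500 = -0.107

-0.107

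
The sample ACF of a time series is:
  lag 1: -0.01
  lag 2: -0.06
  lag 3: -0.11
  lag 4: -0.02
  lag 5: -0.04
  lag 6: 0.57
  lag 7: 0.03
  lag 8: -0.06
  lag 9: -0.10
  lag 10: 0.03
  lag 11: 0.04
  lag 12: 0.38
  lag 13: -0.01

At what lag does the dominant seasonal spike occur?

The largest autocorrelation is r_6 = 0.57, with a weaker echo at lag 12 (0.38); the remaining lags stay at or below 0.04.
The dominant spike at lag 6 indicates a seasonal period of 6.

6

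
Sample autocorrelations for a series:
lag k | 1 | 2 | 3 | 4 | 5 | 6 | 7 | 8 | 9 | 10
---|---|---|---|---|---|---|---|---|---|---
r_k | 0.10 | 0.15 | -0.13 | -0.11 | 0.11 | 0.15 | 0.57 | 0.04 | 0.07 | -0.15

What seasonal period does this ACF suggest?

7

The largest autocorrelation is r_7 = 0.57; the remaining lags stay at or below 0.15.
The dominant spike at lag 7 indicates a seasonal period of 7.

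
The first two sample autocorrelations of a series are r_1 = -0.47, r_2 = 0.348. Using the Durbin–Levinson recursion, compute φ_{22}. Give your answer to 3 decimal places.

0.163

φ_{22} = (r_2 − r_1²) / (1 − r_1²)
r_1² = (-0.47)² = 0.2209
Numerator = 0.348 − 0.2209 = 0.1271; denominator = 1 − 0.2209 = 0.7791
φ_{22} = 0.1271 / 0.7791 = 0.163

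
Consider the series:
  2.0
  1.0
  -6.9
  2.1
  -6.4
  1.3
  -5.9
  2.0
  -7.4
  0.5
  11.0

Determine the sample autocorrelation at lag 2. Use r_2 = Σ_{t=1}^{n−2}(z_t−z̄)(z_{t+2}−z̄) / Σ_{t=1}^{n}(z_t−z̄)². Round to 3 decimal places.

Mean z̄ = (2.0 + 1.0 − 6.9 + 2.1 − 6.4 + 1.3 − 5.9 + 2.0 − 7.4 + 0.5 + 11.0)/11 = -0.6091
Numerator Σ_{t=1}^{9}(z_t−z̄)(z_{t+2}−z̄) = 25.1553
Denominator Σ(z_t−z̄)² = 310.4091
r_2 = 25.1553 / 310.4091 = 0.081

0.081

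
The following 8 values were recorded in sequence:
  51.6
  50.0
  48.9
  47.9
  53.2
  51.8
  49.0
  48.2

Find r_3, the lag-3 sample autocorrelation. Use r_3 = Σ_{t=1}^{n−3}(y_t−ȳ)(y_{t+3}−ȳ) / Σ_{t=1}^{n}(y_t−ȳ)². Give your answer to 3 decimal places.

-0.352

Mean ȳ = (51.6 + 50.0 + 48.9 + 47.9 + 53.2 + 51.8 + 49.0 + 48.2)/8 = 50.0750
Deviations from mean: 1.5250, -0.0750, -1.1750, -2.1750, 3.1250, 1.7250, -1.0750, -1.8750
Σ(y_t−ȳ)(y_{t+3}−ȳ) = (-3.3169) + (-0.2344) + (-2.0269) + (2.3381) + (-5.8594) = -9.0994
Denominator Σ(y_t−ȳ)² = 25.8550
r_3 = -9.0994 / 25.8550 = -0.352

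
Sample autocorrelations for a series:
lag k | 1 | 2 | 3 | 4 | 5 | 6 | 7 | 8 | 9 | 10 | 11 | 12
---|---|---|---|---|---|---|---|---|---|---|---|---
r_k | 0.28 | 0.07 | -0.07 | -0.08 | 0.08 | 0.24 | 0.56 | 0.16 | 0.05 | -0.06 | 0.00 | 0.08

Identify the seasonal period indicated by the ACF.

The largest autocorrelation is r_7 = 0.56; the remaining lags stay at or below 0.28. The elevated value at lag 1 (0.28), dropping to 0.07 at lag 2, reflects decaying short-term dependence rather than seasonality.
The dominant spike at lag 7 indicates a seasonal period of 7.

7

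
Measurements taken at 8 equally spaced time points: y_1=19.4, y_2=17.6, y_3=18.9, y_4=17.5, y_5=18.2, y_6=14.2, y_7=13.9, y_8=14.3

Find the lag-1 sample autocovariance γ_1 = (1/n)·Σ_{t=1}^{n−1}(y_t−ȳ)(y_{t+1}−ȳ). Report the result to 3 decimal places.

2.167

Mean ȳ = (19.4 + 17.6 + 18.9 + 17.5 + 18.2 + 14.2 + 13.9 + 14.3)/8 = 16.7500
Σ_{t=1}^{7}(y_t−ȳ)(y_{t+1}−ȳ) = 17.3325
γ_1 = 17.3325 / 8 = 2.167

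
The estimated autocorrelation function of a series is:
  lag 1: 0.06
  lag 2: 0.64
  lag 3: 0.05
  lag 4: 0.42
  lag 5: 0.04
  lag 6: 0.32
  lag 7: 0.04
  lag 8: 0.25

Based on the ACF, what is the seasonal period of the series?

2

The largest autocorrelation is r_2 = 0.64, with weaker echoes at lags 4 (0.42), 6 (0.32) and 8 (0.25); the remaining lags stay at or below 0.06.
The dominant spike at lag 2 indicates a seasonal period of 2.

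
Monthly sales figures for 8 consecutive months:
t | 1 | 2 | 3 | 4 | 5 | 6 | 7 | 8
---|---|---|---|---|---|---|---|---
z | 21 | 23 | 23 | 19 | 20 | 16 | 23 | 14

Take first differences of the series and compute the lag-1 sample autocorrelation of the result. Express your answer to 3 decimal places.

First differences Δz: 2, 0, -4, 1, -4, 7, -9
Mean of differences = -1.0000
Numerator Σ(Δz_t−Δz̄)(Δz_{t+1}−Δz̄) = -100.0000
Denominator Σ(Δz_t−Δz̄)² = 160.0000
r_1(Δz) = -100.0000 / 160.0000 = -0.625

-0.625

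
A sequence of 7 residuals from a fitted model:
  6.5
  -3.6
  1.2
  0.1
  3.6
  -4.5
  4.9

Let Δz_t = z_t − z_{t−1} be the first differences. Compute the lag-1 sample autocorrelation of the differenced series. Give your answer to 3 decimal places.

First differences Δz: -10.1, 4.8, -1.1, 3.5, -8.1, 9.4
Mean of differences = -0.2667
Numerator Σ(Δz_t−Δz̄)(Δz_{t+1}−Δz̄) = -162.4111
Denominator Σ(Δz_t−Δz̄)² = 292.0533
r_1(Δz) = -162.4111 / 292.0533 = -0.556

-0.556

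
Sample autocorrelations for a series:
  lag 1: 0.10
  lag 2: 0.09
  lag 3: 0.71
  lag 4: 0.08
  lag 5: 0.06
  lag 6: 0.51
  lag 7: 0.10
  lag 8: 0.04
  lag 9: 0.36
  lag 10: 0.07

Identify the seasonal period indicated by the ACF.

3

The largest autocorrelation is r_3 = 0.71, with weaker echoes at lags 6 (0.51) and 9 (0.36); the remaining lags stay at or below 0.10.
The dominant spike at lag 3 indicates a seasonal period of 3.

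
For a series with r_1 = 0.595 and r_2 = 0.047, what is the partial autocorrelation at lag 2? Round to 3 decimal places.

φ_{22} = (r_2 − r_1²) / (1 − r_1²)
r_1² = (0.595)² = 0.354025
Numerator = 0.047 − 0.3540 = -0.3070; denominator = 1 − 0.3540 = 0.6460
φ_{22} = -0.3070 / 0.6460 = -0.475

-0.475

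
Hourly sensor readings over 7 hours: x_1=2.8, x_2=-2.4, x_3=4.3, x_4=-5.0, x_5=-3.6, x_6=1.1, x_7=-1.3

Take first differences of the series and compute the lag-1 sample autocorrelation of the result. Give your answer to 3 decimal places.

First differences Δx: -5.2, 6.7, -9.3, 1.4, 4.7, -2.4
Mean of differences = -0.6833
Numerator Σ(Δx_t−Δx̄)(Δx_{t+1}−Δx̄) = -112.9453
Denominator Σ(Δx_t−Δx̄)² = 185.4283
r_1(Δx) = -112.9453 / 185.4283 = -0.609

-0.609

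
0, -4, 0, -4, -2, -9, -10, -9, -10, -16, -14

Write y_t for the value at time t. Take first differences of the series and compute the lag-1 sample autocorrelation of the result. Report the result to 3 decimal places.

First differences Δy: -4, 4, -4, 2, -7, -1, 1, -1, -6, 2
Mean of differences = -1.4000
Numerator Σ(Δy_t−Δȳ)(Δy_{t+1}−Δȳ) = -73.7600
Denominator Σ(Δy_t−Δȳ)² = 124.4000
r_1(Δy) = -73.7600 / 124.4000 = -0.593

-0.593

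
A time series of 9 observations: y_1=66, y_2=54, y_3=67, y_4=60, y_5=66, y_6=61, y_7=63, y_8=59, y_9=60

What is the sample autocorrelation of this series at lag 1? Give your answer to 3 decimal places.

Mean ȳ = (66 + 54 + 67 + 60 + 66 + 61 + 63 + 59 + 60)/9 = 61.7778
Numerator Σ_{t=1}^{8}(y_t−ȳ)(y_{t+1}−ȳ) = -92.9383
Denominator Σ(y_t−ȳ)² = 139.5556
r_1 = -92.9383 / 139.5556 = -0.666

-0.666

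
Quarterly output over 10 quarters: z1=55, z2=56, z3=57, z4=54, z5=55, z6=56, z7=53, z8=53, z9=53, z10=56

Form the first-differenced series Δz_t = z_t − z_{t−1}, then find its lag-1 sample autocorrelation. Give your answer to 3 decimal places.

-0.216

First differences Δz: 1, 1, -3, 1, 1, -3, 0, 0, 3
Mean of differences = 0.1111
Numerator Σ(Δz_t−Δz̄)(Δz_{t+1}−Δz̄) = -6.6790
Denominator Σ(Δz_t−Δz̄)² = 30.8889
r_1(Δz) = -6.6790 / 30.8889 = -0.216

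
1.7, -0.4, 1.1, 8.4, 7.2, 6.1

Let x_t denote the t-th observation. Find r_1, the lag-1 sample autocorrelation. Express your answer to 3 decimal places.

Mean x̄ = (1.7 − 0.4 + 1.1 + 8.4 + 7.2 + 6.1)/6 = 4.0167
Σ(x_t−x̄)(x_{t+1}−x̄) = (10.2319) + (12.8819) + (-12.7847) + (13.9536) + (6.6319) = 30.9147
Denominator Σ(x_t−x̄)² = 67.0683
r_1 = 30.9147 / 67.0683 = 0.461

0.461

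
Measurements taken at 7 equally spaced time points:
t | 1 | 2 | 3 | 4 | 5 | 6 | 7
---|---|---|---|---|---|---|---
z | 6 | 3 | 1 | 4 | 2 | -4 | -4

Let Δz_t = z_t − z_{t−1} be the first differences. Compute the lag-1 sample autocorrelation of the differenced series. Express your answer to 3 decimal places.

First differences Δz: -3, -2, 3, -2, -6, 0
Mean of differences = -1.6667
Numerator Σ(Δz_t−Δz̄)(Δz_{t+1}−Δz̄) = -8.4444
Denominator Σ(Δz_t−Δz̄)² = 45.3333
r_1(Δz) = -8.4444 / 45.3333 = -0.186

-0.186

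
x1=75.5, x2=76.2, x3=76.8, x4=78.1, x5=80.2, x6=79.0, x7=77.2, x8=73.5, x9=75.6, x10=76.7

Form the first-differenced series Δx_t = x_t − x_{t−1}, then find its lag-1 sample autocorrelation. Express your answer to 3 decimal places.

First differences Δx: 0.7, 0.6, 1.3, 2.1, -1.2, -1.8, -3.7, 2.1, 1.1
Mean of differences = 0.1333
Numerator Σ(Δx_t−Δx̄)(Δx_{t+1}−Δx̄) = 4.8322
Denominator Σ(Δx_t−Δx̄)² = 30.7800
r_1(Δx) = 4.8322 / 30.7800 = 0.157

0.157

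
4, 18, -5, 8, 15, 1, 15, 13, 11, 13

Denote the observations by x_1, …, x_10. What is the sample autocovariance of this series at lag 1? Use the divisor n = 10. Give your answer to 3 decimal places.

-22.029

Mean x̄ = (4 + 18 − 5 + 8 + 15 + 1 + 15 + 13 + 11 + 13)/10 = 9.3000
Σ_{t=1}^{9}(x_t−x̄)(x_{t+1}−x̄) = -220.2900
γ_1 = -220.2900 / 10 = -22.029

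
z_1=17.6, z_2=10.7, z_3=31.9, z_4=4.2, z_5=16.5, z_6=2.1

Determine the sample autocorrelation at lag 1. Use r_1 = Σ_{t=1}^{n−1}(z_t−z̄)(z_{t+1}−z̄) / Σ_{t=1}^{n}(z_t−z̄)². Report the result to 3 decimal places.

-0.509

Mean z̄ = (17.6 + 10.7 + 31.9 + 4.2 + 16.5 + 2.1)/6 = 13.8333
Deviations from mean: 3.7667, -3.1333, 18.0667, -9.6333, 2.6667, -11.7333
Σ(z_t−z̄)(z_{t+1}−z̄) = (-11.8022) + (-56.6089) + (-174.0422) + (-25.6889) + (-31.2889) = -299.4311
Denominator Σ(z_t−z̄)² = 587.9933
r_1 = -299.4311 / 587.9933 = -0.509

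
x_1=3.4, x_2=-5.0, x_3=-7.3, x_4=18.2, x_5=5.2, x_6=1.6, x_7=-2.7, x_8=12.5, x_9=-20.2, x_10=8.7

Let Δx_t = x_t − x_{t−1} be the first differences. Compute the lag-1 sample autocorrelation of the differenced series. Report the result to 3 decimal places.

First differences Δx: -8.4, -2.3, 25.5, -13.0, -3.6, -4.3, 15.2, -32.7, 28.9
Mean of differences = 0.5889
Numerator Σ(Δx_t−Δx̄)(Δx_{t+1}−Δx̄) = -1807.3757
Denominator Σ(Δx_t−Δx̄)² = 3058.9689
r_1(Δx) = -1807.3757 / 3058.9689 = -0.591

-0.591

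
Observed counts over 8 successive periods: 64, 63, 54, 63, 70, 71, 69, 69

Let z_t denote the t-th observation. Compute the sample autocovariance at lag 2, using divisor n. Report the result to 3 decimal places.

Mean z̄ = (64 + 63 + 54 + 63 + 70 + 71 + 69 + 69)/8 = 65.3750
Deviations: -1.3750, -2.3750, -11.3750, -2.3750, 4.6250, 5.6250, 3.6250, 3.6250
Σ_{t=1}^{6}(z_t−z̄)(z_{t+2}−z̄) = -7.5313
γ_2 = -7.5313 / 8 = -0.941

-0.941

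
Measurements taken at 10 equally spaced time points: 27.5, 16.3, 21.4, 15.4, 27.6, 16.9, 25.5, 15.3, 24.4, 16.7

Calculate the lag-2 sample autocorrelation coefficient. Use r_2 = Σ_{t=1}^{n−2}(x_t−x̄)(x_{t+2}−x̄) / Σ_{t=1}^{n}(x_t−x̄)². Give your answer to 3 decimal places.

Mean x̄ = (27.5 + 16.3 + 21.4 + 15.4 + 27.6 + 16.9 + 25.5 + 15.3 + 24.4 + 16.7)/10 = 20.7000
Numerator Σ_{t=1}^{8}(x_t−x̄)(x_{t+2}−x̄) = 146.0500
Denominator Σ(x_t−x̄)² = 238.1200
r_2 = 146.0500 / 238.1200 = 0.613

0.613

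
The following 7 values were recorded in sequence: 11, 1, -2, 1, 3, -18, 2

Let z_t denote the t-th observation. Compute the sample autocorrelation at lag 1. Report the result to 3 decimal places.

-0.182

Mean z̄ = (11 + 1 − 2 + 1 + 3 − 18 + 2)/7 = -0.2857
Deviations from mean: 11.2857, 1.2857, -1.7143, 1.2857, 3.2857, -17.7143, 2.2857
Numerator Σ_{t=1}^{6}(z_t−z̄)(z_{t+1}−z̄) = -84.3673
Denominator Σ(z_t−z̄)² = 463.4286
r_1 = -84.3673 / 463.4286 = -0.182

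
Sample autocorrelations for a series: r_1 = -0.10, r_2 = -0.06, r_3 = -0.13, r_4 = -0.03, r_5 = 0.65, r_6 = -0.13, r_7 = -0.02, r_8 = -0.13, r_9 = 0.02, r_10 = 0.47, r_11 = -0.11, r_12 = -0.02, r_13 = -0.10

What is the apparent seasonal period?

5

The largest autocorrelation is r_5 = 0.65, with a weaker echo at lag 10 (0.47); the remaining lags stay at or below 0.02.
The dominant spike at lag 5 indicates a seasonal period of 5.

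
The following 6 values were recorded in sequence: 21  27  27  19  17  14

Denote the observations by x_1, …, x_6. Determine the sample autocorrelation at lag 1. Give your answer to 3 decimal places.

0.433

Mean x̄ = (21 + 27 + 27 + 19 + 17 + 14)/6 = 20.8333
Σ(x_t−x̄)(x_{t+1}−x̄) = (1.0278) + (38.0278) + (-11.3056) + (7.0278) + (26.1944) = 60.9722
Denominator Σ(x_t−x̄)² = 140.8333
r_1 = 60.9722 / 140.8333 = 0.433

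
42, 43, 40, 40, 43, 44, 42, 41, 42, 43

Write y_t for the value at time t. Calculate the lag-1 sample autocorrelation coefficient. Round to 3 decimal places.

Mean ȳ = (42 + 43 + 40 + 40 + 43 + 44 + 42 + 41 + 42 + 43)/10 = 42.0000
Numerator Σ_{t=1}^{9}(y_t−ȳ)(y_{t+1}−ȳ) = 2.0000
Denominator Σ(y_t−ȳ)² = 16.0000
r_1 = 2.0000 / 16.0000 = 0.125

0.125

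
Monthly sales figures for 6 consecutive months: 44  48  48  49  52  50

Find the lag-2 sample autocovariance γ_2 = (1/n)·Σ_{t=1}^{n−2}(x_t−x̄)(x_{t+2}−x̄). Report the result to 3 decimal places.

0.167

Mean x̄ = (44 + 48 + 48 + 49 + 52 + 50)/6 = 48.5000
Σ_{t=1}^{4}(x_t−x̄)(x_{t+2}−x̄) = 1.0000
γ_2 = 1.0000 / 6 = 0.167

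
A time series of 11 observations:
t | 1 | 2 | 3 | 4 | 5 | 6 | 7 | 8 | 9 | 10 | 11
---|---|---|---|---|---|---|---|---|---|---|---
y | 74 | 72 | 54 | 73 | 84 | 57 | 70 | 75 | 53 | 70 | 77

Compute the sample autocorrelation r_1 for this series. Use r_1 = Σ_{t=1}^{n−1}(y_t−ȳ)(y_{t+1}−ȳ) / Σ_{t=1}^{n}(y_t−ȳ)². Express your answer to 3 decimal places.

-0.319

Mean ȳ = (74 + 72 + 54 + 73 + 84 + 57 + 70 + 75 + 53 + 70 + 77)/11 = 69.0000
Numerator Σ_{t=1}^{10}(y_t−ȳ)(y_{t+1}−ȳ) = -320.0000
Denominator Σ(y_t−ȳ)² = 1002.0000
r_1 = -320.0000 / 1002.0000 = -0.319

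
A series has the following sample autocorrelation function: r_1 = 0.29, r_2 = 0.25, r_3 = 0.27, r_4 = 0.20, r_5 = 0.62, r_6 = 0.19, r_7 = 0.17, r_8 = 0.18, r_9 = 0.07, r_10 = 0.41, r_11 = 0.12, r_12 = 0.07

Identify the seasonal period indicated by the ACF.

5

The largest autocorrelation is r_5 = 0.62, with a weaker echo at lag 10 (0.41); the remaining lags stay at or below 0.29. The elevated value at lag 1 (0.29), dropping to 0.25 at lag 2, reflects decaying short-term dependence rather than seasonality.
The dominant spike at lag 5 indicates a seasonal period of 5.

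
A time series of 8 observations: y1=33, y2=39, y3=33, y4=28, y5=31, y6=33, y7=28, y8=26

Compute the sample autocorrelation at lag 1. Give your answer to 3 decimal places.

Mean ȳ = (33 + 39 + 33 + 28 + 31 + 33 + 28 + 26)/8 = 31.3750
Deviations from mean: 1.6250, 7.6250, 1.6250, -3.3750, -0.3750, 1.6250, -3.3750, -5.3750
Σ(y_t−ȳ)(y_{t+1}−ȳ) = (12.3906) + (12.3906) + (-5.4844) + (1.2656) + (-0.6094) + (-5.4844) + (18.1406) = 32.6094
Denominator Σ(y_t−ȳ)² = 117.8750
r_1 = 32.6094 / 117.8750 = 0.277

0.277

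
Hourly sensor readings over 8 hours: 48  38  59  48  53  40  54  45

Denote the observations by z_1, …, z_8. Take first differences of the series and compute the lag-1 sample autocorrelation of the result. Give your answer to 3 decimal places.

-0.762

First differences Δz: -10, 21, -11, 5, -13, 14, -9
Mean of differences = -0.4286
Numerator Σ(Δz_t−Δz̄)(Δz_{t+1}−Δz̄) = -862.3265
Denominator Σ(Δz_t−Δz̄)² = 1131.7143
r_1(Δz) = -862.3265 / 1131.7143 = -0.762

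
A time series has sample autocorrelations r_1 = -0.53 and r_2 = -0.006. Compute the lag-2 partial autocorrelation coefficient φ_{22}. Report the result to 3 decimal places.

-0.399

φ_{22} = (r_2 − r_1²) / (1 − r_1²)
r_1² = (-0.53)² = 0.2809
Numerator = -0.006 − 0.2809 = -0.2869; denominator = 1 − 0.2809 = 0.7191
φ_{22} = -0.2869 / 0.7191 = -0.399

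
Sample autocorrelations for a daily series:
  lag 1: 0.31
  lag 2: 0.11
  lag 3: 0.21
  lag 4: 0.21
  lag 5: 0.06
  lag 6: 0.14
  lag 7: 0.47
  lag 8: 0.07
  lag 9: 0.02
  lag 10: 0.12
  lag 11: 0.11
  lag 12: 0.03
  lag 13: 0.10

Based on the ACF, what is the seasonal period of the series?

The largest autocorrelation is r_7 = 0.47; the remaining lags stay at or below 0.31. The elevated value at lag 1 (0.31), dropping to 0.11 at lag 2, reflects decaying short-term dependence rather than seasonality.
The dominant spike at lag 7 indicates a seasonal period of 7.

7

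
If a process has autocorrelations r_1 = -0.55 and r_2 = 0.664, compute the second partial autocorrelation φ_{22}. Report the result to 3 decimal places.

0.518

φ_{22} = (r_2 − r_1²) / (1 − r_1²)
r_1² = (-0.55)² = 0.3025
Numerator = 0.664 − 0.3025 = 0.3615; denominator = 1 − 0.3025 = 0.6975
φ_{22} = 0.3615 / 0.6975 = 0.518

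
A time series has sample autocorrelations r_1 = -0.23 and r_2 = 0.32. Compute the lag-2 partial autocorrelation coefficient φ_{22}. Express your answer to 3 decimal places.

0.282

φ_{22} = (r_2 − r_1²) / (1 − r_1²)
r_1² = (-0.23)² = 0.0529
Numerator = 0.32 − 0.0529 = 0.2671; denominator = 1 − 0.0529 = 0.9471
φ_{22} = 0.2671 / 0.9471 = 0.282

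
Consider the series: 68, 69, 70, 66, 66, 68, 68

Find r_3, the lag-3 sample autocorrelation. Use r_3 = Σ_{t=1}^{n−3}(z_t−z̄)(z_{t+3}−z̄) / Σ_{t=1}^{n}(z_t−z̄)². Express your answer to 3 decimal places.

Mean z̄ = (68 + 69 + 70 + 66 + 66 + 68 + 68)/7 = 67.8571
Numerator Σ_{t=1}^{4}(z_t−z̄)(z_{t+3}−z̄) = -2.3469
Denominator Σ(z_t−z̄)² = 12.8571
r_3 = -2.3469 / 12.8571 = -0.183

-0.183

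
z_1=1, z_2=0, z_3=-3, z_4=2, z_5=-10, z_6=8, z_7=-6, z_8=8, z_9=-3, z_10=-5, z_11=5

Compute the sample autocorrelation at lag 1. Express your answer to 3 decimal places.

Mean z̄ = (1 + 0 − 3 + 2 − 10 + 8 − 6 + 8 − 3 − 5 + 5)/11 = -0.2727
Numerator Σ_{t=1}^{10}(z_t−z̄)(z_{t+1}−z̄) = -238.5289
Denominator Σ(z_t−z̄)² = 336.1818
r_1 = -238.5289 / 336.1818 = -0.710

-0.710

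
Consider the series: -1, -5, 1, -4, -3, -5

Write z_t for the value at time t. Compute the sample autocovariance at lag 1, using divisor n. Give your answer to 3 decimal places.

-2.699

Mean z̄ = (-1 − 5 + 1 − 4 − 3 − 5)/6 = -2.8333
Deviations: 1.8333, -2.1667, 3.8333, -1.1667, -0.1667, -2.1667
Σ_{t=1}^{5}(z_t−z̄)(z_{t+1}−z̄) = -16.1944
γ_1 = -16.1944 / 6 = -2.699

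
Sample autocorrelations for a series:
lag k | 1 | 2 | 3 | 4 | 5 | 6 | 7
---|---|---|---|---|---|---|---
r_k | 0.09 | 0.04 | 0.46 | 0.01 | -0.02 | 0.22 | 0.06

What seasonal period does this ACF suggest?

3

The largest autocorrelation is r_3 = 0.46, with a weaker echo at lag 6 (0.22); the remaining lags stay at or below 0.09.
The dominant spike at lag 3 indicates a seasonal period of 3.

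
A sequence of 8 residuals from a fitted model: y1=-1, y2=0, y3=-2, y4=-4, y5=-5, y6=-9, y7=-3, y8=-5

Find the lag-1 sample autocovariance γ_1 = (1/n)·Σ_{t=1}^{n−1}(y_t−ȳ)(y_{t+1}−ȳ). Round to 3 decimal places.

2.311

Mean ȳ = (-1 + 0 − 2 − 4 − 5 − 9 − 3 − 5)/8 = -3.6250
Deviations: 2.6250, 3.6250, 1.6250, -0.3750, -1.3750, -5.3750, 0.6250, -1.3750
Σ_{t=1}^{7}(y_t−ȳ)(y_{t+1}−ȳ) = 18.4844
γ_1 = 18.4844 / 8 = 2.311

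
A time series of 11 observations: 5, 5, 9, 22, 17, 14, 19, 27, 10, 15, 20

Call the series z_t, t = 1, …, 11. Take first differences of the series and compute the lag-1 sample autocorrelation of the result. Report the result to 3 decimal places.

First differences Δz: 0, 4, 13, -5, -3, 5, 8, -17, 5, 5
Mean of differences = 1.5000
Numerator Σ(Δz_t−Δz̄)(Δz_{t+1}−Δz̄) = -186.2500
Denominator Σ(Δz_t−Δz̄)² = 624.5000
r_1(Δz) = -186.2500 / 624.5000 = -0.298

-0.298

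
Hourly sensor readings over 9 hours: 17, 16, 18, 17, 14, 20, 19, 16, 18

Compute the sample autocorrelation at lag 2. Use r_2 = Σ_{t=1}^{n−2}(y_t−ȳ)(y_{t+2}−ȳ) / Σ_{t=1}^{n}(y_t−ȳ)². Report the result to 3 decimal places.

-0.421

Mean ȳ = (17 + 16 + 18 + 17 + 14 + 20 + 19 + 16 + 18)/9 = 17.2222
Σ(y_t−ȳ)(y_{t+2}−ȳ) = (-0.1728) + (0.2716) + (-2.5062) + (-0.6173) + (-5.7284) + (-3.3951) + (1.3827) = -10.7654
Denominator Σ(y_t−ȳ)² = 25.5556
r_2 = -10.7654 / 25.5556 = -0.421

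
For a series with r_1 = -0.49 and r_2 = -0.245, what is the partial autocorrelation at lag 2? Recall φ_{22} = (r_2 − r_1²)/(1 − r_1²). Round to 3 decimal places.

φ_{22} = (r_2 − r_1²) / (1 − r_1²)
r_1² = (-0.49)² = 0.2401
Numerator = -0.245 − 0.2401 = -0.4851; denominator = 1 − 0.2401 = 0.7599
φ_{22} = -0.4851 / 0.7599 = -0.638

-0.638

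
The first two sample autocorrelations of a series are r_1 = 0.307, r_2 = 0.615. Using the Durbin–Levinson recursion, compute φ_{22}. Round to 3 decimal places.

0.575

φ_{22} = (r_2 − r_1²) / (1 − r_1²)
r_1² = (0.307)² = 0.094249
Numerator = 0.615 − 0.0942 = 0.5208; denominator = 1 − 0.0942 = 0.9058
φ_{22} = 0.5208 / 0.9058 = 0.575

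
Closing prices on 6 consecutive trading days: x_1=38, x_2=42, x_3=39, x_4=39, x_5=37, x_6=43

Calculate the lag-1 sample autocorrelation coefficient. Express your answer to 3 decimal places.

-0.443

Mean x̄ = (38 + 42 + 39 + 39 + 37 + 43)/6 = 39.6667
Numerator Σ_{t=1}^{5}(x_t−x̄)(x_{t+1}−x̄) = -12.1111
Denominator Σ(x_t−x̄)² = 27.3333
r_1 = -12.1111 / 27.3333 = -0.443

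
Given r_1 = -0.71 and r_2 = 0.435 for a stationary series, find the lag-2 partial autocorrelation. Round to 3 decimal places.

-0.139

φ_{22} = (r_2 − r_1²) / (1 − r_1²)
r_1² = (-0.71)² = 0.5041
Numerator = 0.435 − 0.5041 = -0.0691; denominator = 1 − 0.5041 = 0.4959
φ_{22} = -0.0691 / 0.4959 = -0.139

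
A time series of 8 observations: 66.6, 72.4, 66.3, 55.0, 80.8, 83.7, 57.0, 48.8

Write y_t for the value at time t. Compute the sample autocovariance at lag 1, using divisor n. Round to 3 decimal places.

Mean ȳ = (66.6 + 72.4 + 66.3 + 55.0 + 80.8 + 83.7 + 57.0 + 48.8)/8 = 66.3250
Σ_{t=1}^{7}(y_t−ȳ)(y_{t+1}−ȳ) = 90.7744
γ_1 = 90.7744 / 8 = 11.347

11.347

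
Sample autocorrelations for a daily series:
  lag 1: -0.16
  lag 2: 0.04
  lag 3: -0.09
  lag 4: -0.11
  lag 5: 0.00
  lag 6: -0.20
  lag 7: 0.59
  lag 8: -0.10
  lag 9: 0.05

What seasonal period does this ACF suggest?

The largest autocorrelation is r_7 = 0.59; the remaining lags stay at or below 0.05.
The dominant spike at lag 7 indicates a seasonal period of 7.

7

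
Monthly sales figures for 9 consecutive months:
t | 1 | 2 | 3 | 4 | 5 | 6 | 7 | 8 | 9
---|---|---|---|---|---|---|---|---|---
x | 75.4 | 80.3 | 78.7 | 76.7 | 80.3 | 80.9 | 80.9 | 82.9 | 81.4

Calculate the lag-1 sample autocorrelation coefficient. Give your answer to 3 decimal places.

0.208

Mean x̄ = (75.4 + 80.3 + 78.7 + 76.7 + 80.3 + 80.9 + 80.9 + 82.9 + 81.4)/9 = 79.7222
Numerator Σ_{t=1}^{8}(x_t−x̄)(x_{t+1}−x̄) = 9.3973
Denominator Σ(x_t−x̄)² = 45.2156
r_1 = 9.3973 / 45.2156 = 0.208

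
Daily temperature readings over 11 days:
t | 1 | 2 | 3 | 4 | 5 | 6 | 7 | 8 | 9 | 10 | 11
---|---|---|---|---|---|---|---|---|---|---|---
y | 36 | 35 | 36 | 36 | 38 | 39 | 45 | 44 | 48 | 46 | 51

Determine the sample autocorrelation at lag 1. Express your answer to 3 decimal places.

0.672

Mean ȳ = (36 + 35 + 36 + 36 + 38 + 39 + 45 + 44 + 48 + 46 + 51)/11 = 41.2727
Numerator Σ_{t=1}^{10}(y_t−ȳ)(y_{t+1}−ȳ) = 216.4711
Denominator Σ(y_t−ȳ)² = 322.1818
r_1 = 216.4711 / 322.1818 = 0.672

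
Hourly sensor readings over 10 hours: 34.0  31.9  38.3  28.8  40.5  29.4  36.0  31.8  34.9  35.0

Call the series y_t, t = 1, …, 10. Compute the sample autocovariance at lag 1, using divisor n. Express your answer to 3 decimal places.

-10.975

Mean ȳ = (34.0 + 31.9 + 38.3 + 28.8 + 40.5 + 29.4 + 36.0 + 31.8 + 34.9 + 35.0)/10 = 34.0600
Σ_{t=1}^{9}(y_t−ȳ)(y_{t+1}−ȳ) = -109.7496
γ_1 = -109.7496 / 10 = -10.975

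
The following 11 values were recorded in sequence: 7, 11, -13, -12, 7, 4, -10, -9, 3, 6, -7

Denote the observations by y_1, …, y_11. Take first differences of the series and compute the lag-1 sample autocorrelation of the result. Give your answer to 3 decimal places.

-0.089

First differences Δy: 4, -24, 1, 19, -3, -14, 1, 12, 3, -13
Mean of differences = -1.4000
Numerator Σ(Δy_t−Δȳ)(Δy_{t+1}−Δȳ) = -129.9600
Denominator Σ(Δy_t−Δȳ)² = 1462.4000
r_1(Δy) = -129.9600 / 1462.4000 = -0.089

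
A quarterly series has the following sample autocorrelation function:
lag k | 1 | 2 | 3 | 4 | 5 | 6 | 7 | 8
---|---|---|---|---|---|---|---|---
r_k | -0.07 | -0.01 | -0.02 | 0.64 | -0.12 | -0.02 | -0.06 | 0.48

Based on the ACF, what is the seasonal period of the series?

The largest autocorrelation is r_4 = 0.64, with a weaker echo at lag 8 (0.48); the remaining lags stay at or below -0.01.
The dominant spike at lag 4 indicates a seasonal period of 4.

4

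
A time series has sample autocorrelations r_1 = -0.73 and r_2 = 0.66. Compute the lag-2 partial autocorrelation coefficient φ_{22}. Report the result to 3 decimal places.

0.272

φ_{22} = (r_2 − r_1²) / (1 − r_1²)
r_1² = (-0.73)² = 0.5329
Numerator = 0.66 − 0.5329 = 0.1271; denominator = 1 − 0.5329 = 0.4671
φ_{22} = 0.1271 / 0.4671 = 0.272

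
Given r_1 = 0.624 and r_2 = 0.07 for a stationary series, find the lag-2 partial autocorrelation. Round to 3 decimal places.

-0.523

φ_{22} = (r_2 − r_1²) / (1 − r_1²)
r_1² = (0.624)² = 0.389376
Numerator = 0.07 − 0.3894 = -0.3194; denominator = 1 − 0.3894 = 0.6106
φ_{22} = -0.3194 / 0.6106 = -0.523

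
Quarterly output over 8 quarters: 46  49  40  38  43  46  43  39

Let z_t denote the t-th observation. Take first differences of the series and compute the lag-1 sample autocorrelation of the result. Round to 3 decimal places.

First differences Δz: 3, -9, -2, 5, 3, -3, -4
Mean of differences = -1.0000
Numerator Σ(Δz_t−Δz̄)(Δz_{t+1}−Δz̄) = -8.0000
Denominator Σ(Δz_t−Δz̄)² = 146.0000
r_1(Δz) = -8.0000 / 146.0000 = -0.055

-0.055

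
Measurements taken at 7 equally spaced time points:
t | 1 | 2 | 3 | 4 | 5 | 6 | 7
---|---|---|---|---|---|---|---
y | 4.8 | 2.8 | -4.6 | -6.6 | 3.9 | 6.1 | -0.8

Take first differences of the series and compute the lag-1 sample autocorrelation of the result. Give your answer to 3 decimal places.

0.085

First differences Δy: -2.0, -7.4, -2.0, 10.5, 2.2, -6.9
Mean of differences = -0.9333
Numerator Σ(Δy_t−Δȳ)(Δy_{t+1}−Δȳ) = 18.7289
Denominator Σ(Δy_t−Δȳ)² = 220.2333
r_1(Δy) = 18.7289 / 220.2333 = 0.085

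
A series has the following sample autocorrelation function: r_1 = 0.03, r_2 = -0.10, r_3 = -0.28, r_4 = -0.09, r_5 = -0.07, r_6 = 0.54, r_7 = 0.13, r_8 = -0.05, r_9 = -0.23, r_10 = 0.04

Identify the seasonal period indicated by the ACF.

The largest autocorrelation is r_6 = 0.54; the remaining lags stay at or below 0.13.
The dominant spike at lag 6 indicates a seasonal period of 6.

6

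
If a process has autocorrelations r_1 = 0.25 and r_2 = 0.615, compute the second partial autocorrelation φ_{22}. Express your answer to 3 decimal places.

φ_{22} = (r_2 − r_1²) / (1 − r_1²)
r_1² = (0.25)² = 0.0625
Numerator = 0.615 − 0.0625 = 0.5525; denominator = 1 − 0.0625 = 0.9375
φ_{22} = 0.5525 / 0.9375 = 0.589

0.589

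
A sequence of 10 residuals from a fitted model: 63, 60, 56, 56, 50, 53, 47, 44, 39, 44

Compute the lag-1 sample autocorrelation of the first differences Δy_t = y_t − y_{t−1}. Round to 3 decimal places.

-0.519

First differences Δy: -3, -4, 0, -6, 3, -6, -3, -5, 5
Mean of differences = -2.1111
Numerator Σ(Δy_t−Δȳ)(Δy_{t+1}−Δȳ) = -64.7901
Denominator Σ(Δy_t−Δȳ)² = 124.8889
r_1(Δy) = -64.7901 / 124.8889 = -0.519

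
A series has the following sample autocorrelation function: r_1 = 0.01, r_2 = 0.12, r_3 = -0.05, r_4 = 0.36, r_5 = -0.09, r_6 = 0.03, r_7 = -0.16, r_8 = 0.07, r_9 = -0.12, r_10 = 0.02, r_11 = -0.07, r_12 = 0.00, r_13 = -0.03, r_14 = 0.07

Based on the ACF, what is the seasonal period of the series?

4

The largest autocorrelation is r_4 = 0.36; the remaining lags stay at or below 0.12.
The dominant spike at lag 4 indicates a seasonal period of 4.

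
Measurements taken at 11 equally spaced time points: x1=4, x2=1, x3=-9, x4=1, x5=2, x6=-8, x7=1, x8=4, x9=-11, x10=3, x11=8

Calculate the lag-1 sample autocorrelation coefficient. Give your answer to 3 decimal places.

-0.242

Mean x̄ = (4 + 1 − 9 + 1 + 2 − 8 + 1 + 4 − 11 + 3 + 8)/11 = -0.3636
Numerator Σ_{t=1}^{10}(x_t−x̄)(x_{t+1}−x̄) = -90.9504
Denominator Σ(x_t−x̄)² = 376.5455
r_1 = -90.9504 / 376.5455 = -0.242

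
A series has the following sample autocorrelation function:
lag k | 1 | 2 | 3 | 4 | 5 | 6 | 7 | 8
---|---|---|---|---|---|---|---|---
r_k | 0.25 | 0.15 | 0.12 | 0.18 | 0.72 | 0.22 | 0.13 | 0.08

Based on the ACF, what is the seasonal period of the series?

The largest autocorrelation is r_5 = 0.72; the remaining lags stay at or below 0.25. The elevated value at lag 1 (0.25), dropping to 0.15 at lag 2, reflects decaying short-term dependence rather than seasonality.
The dominant spike at lag 5 indicates a seasonal period of 5.

5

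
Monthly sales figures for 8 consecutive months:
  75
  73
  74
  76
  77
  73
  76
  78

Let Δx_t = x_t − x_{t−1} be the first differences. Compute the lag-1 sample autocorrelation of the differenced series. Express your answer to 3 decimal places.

First differences Δx: -2, 1, 2, 1, -4, 3, 2
Mean of differences = 0.4286
Numerator Σ(Δx_t−Δx̄)(Δx_{t+1}−Δx̄) = -9.4694
Denominator Σ(Δx_t−Δx̄)² = 37.7143
r_1(Δx) = -9.4694 / 37.7143 = -0.251

-0.251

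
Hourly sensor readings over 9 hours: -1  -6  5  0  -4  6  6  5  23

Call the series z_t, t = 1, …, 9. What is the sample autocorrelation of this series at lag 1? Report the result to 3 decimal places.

0.128

Mean z̄ = (-1 − 6 + 5 + 0 − 4 + 6 + 6 + 5 + 23)/9 = 3.7778
Numerator Σ_{t=1}^{8}(z_t−z̄)(z_{t+1}−z̄) = 73.3951
Denominator Σ(z_t−z̄)² = 575.5556
r_1 = 73.3951 / 575.5556 = 0.128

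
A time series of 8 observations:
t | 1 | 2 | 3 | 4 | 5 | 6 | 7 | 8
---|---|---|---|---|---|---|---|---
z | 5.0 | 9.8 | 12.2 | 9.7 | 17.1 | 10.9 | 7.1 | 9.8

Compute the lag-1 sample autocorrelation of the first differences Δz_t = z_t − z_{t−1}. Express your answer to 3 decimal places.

First differences Δz: 4.8, 2.4, -2.5, 7.4, -6.2, -3.8, 2.7
Mean of differences = 0.6857
Numerator Σ(Δz_t−Δz̄)(Δz_{t+1}−Δz̄) = -44.1788
Denominator Σ(Δz_t−Δz̄)² = 146.6886
r_1(Δz) = -44.1788 / 146.6886 = -0.301

-0.301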